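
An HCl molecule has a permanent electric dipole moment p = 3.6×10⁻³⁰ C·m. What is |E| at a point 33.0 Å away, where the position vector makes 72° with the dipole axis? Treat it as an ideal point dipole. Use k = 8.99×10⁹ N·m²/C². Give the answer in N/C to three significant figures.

At angle θ the dipole field magnitude is E = (kp/r³)·√(1 + 3cos²θ).
kp/r³ = (8.99×10⁹)(3.60×10⁻³⁰) / (3.30×10⁻⁹)³ = 9.006×10⁵ N/C.
√(1 + 3cos²72°) = √(1 + 3·0.0955) = √1.2865 ≈ 1.1342.
E ≈ 9.006×10⁵ × 1.134 = 1.021×10⁶ N/C.

E ≈ 1.02×10⁶ N/C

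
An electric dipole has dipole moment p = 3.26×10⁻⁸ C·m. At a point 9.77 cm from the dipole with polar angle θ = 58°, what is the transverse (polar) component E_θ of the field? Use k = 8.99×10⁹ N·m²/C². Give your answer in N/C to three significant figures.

For a dipole, E_θ = (kp sinθ)/r³.
kp/r³ = (8.99×10⁹)(3.26×10⁻⁸)/(0.0977)³ = 3.143×10⁵ N/C.
E_θ = 3.143×10⁵·sin58° = 2.665×10⁵ N/C.

E_θ ≈ 2.67×10⁵ N/C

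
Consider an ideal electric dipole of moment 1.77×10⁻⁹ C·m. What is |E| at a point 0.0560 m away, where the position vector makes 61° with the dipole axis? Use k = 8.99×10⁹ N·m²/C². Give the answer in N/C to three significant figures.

E ≈ 1.18×10⁵ N/C

At angle θ the dipole field magnitude is E = (kp/r³)·√(1 + 3cos²θ).
kp/r³ = (8.99×10⁹)(1.77×10⁻⁹) / (0.0560)³ = 9.061×10⁴ N/C.
√(1 + 3cos²61°) = √(1 + 3·0.2350) = √1.7051 ≈ 1.3058.
E ≈ 9.061×10⁴ × 1.306 = 1.183×10⁵ N/C.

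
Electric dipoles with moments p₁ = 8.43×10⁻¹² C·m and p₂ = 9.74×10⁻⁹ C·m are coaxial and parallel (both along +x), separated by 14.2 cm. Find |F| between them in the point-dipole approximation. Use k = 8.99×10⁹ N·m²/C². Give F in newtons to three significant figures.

On-axis field of dipole 1 at distance r: E = 2kp₁/r³. Force on dipole 2 is F = p₂·dE/dr (gradient along axis).
dE/dr = −6kp₁/r⁴, so |F| = 6kp₁p₂/r⁴ (attractive for aligned moments).
F = 6(8.99×10⁹)(8.43×10⁻¹²)(9.74×10⁻⁹)/(0.142)⁴ = 1.089×10⁻⁵ N.

F ≈ 1.09×10⁻⁵ N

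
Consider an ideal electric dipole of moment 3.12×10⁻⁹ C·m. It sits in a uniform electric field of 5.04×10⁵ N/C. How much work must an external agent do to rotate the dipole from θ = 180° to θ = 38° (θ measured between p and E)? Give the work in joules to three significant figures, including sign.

W ≈ -0.00281 J

W_ext = ΔU = U(θ₂) − U(θ₁) = −pE cosθ₂ − (−pE cosθ₁) = pE(cosθ₁ − cosθ₂).
W = (3.12×10⁻⁹)(5.04×10⁵)·(cos180° − cos38°) = (0.001572)·(-1.7880) = -0.002812 J.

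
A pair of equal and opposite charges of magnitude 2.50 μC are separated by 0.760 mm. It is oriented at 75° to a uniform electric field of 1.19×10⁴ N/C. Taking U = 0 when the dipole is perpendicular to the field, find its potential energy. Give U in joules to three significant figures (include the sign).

Dipole moment p = qd = (2.50×10⁻⁶ C)(7.60×10⁻⁴ m) = 1.90×10⁻⁹ C·m.
U = −p·E = −pE cosθ.
U = −(1.90×10⁻⁹)(1.19×10⁴)·cos75° = -5.852×10⁻⁶ J.

U ≈ -5.85×10⁻⁶ J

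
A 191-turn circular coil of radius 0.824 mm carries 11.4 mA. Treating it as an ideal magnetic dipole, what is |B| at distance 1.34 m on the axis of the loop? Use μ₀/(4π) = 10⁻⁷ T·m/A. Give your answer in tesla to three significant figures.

B ≈ 3.86×10⁻¹³ T

m = NIA = NIπa² = 191·(0.0114)·π·(8.24×10⁻⁴)² = 4.645×10⁻⁶ A·m².
On axis B = (μ₀/4π)·2m/r³.
B = 2·(10⁻⁷)·(4.645×10⁻⁶) / (1.34)³ = 3.861×10⁻¹³ T.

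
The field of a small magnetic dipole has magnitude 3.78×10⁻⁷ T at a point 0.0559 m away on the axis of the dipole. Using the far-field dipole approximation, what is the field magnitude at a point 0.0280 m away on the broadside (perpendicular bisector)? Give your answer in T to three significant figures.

B ≈ 1.50×10⁻⁶ T

Dipole fields scale as 1/r³ in the far field.
The axial field is twice the equatorial field at the same r, so the geometry factor is 1/2.
B₂ = B₁ · (1/2) · (r₁/r₂)³ = 3.78×10⁻⁷ · 0.5 · (0.0559/0.0280)³.
(r₁/r₂)³ = (1.996)³ = 7.957.
B₂ ≈ 1.504×10⁻⁶ T.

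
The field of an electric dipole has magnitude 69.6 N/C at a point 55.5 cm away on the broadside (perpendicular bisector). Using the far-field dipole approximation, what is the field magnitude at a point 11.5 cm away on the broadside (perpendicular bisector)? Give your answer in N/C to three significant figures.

E ≈ 7820 N/C

Dipole fields scale as 1/r³ in the far field; the geometry is the same at both points.
E₂ = E₁ · (r₁/r₂)³ = 69.6 · (55.5/11.5)³.
(r₁/r₂)³ = (4.826)³ = 112.4.
E₂ ≈ 7823 N/C.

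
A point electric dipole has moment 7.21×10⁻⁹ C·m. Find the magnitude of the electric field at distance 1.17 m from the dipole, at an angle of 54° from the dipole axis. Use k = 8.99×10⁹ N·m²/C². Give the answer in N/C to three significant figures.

E ≈ 57.8 N/C

At angle θ the dipole field magnitude is E = (kp/r³)·√(1 + 3cos²θ).
kp/r³ = (8.99×10⁹)(7.21×10⁻⁹) / (1.17)³ = 40.47 N/C.
√(1 + 3cos²54°) = √(1 + 3·0.3455) = √2.0365 ≈ 1.4271.
E ≈ 40.47 × 1.427 = 57.75 N/C.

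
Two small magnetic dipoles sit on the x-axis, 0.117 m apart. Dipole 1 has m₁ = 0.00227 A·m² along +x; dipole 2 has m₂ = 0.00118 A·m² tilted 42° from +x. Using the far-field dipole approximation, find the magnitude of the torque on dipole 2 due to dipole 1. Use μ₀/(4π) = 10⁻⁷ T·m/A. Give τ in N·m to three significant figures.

Dipole B is on the axis of dipole A, so B₁ there is axial: B₁ = (μ₀/4π)·2m₁/r³ along +x.
B₁ = 2(10⁻⁷)(0.00227)/(0.117)³ = 2.835×10⁻⁷ T.
τ = m₂ B₁ sinθ.
τ = (0.00118)(2.835×10⁻⁷)·sin42° = 2.238×10⁻¹⁰ N·m.

τ ≈ 2.24×10⁻¹⁰ N·m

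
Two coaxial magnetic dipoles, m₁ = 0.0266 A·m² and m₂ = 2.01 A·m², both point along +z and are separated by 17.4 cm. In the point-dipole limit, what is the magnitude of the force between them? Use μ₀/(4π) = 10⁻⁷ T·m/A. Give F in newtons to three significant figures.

On-axis B of dipole 1: B = (μ₀/4π)·2m₁/r³. Force on dipole 2: F = m₂·dB/dr.
dB/dr = −(μ₀/4π)·6m₁/r⁴, so |F| = (μ₀/4π)·6m₁m₂/r⁴.
F = 6(10⁻⁷)(0.0266)(2.01)/(0.174)⁴ = 3.500×10⁻⁵ N.

F ≈ 3.50×10⁻⁵ N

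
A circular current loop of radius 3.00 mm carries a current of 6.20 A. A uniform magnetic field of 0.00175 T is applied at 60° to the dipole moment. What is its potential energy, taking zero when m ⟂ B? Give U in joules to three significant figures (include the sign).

U ≈ -1.53×10⁻⁷ J

Magnetic moment m = IA = Iπa² = (6.20)·π·(0.00300)² = 1.753×10⁻⁴ A·m².
U = −m·B = −mB cosθ.
U = −(1.753×10⁻⁴)(0.00175)·cos60° = -1.534×10⁻⁷ J.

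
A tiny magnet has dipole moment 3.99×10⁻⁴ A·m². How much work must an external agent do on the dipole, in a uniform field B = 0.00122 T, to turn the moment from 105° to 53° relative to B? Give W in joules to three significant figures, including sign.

W ≈ -4.19×10⁻⁷ J

W_ext = ΔU = −mB cosθ₂ + mB cosθ₁ = mB(cosθ₁ − cosθ₂).
W = (3.99×10⁻⁴)(0.00122)·(cos105° − cos53°) = (4.868×10⁻⁷)·(-0.8606) = -4.189×10⁻⁷ J.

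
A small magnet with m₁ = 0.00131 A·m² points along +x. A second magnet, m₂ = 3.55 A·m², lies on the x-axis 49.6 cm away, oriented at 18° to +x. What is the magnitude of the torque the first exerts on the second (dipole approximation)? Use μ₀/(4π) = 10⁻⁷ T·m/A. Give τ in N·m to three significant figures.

Dipole B is on the axis of dipole A, so B₁ there is axial: B₁ = (μ₀/4π)·2m₁/r³ along +x.
B₁ = 2(10⁻⁷)(0.00131)/(0.496)³ = 2.147×10⁻⁹ T.
τ = m₂ B₁ sinθ.
τ = (3.55)(2.147×10⁻⁹)·sin18° = 2.355×10⁻⁹ N·m.

τ ≈ 2.36×10⁻⁹ N·m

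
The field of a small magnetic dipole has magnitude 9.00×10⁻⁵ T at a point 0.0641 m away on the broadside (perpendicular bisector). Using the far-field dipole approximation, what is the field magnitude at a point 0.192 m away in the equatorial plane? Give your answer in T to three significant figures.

B ≈ 3.35×10⁻⁶ T

Dipole fields scale as 1/r³ in the far field; the geometry is the same at both points.
B₂ = B₁ · (r₁/r₂)³ = 9.00×10⁻⁵ · (0.0641/0.192)³.
(r₁/r₂)³ = (0.3339)³ = 0.03721.
B₂ ≈ 3.349×10⁻⁶ T.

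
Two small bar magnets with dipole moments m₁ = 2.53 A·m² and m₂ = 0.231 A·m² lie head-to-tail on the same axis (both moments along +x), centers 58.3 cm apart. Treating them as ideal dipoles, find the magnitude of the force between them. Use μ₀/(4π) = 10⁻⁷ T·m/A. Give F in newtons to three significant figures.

F ≈ 3.04×10⁻⁶ N

On-axis B of dipole 1: B = (μ₀/4π)·2m₁/r³. Force on dipole 2: F = m₂·dB/dr.
dB/dr = −(μ₀/4π)·6m₁/r⁴, so |F| = (μ₀/4π)·6m₁m₂/r⁴.
F = 6(10⁻⁷)(2.53)(0.231)/(0.583)⁴ = 3.035×10⁻⁶ N.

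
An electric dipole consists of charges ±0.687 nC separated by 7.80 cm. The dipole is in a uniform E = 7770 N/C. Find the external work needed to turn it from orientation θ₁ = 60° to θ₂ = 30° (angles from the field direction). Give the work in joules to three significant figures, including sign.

Dipole moment p = qd = (6.87×10⁻¹⁰ C)(0.0780 m) = 5.359×10⁻¹¹ C·m.
W_ext = ΔU = U(θ₂) − U(θ₁) = −pE cosθ₂ − (−pE cosθ₁) = pE(cosθ₁ − cosθ₂).
W = (5.359×10⁻¹¹)(7770)·(cos60° − cos30°) = (4.164×10⁻⁷)·(-0.3660) = -1.524×10⁻⁷ J.

W ≈ -1.52×10⁻⁷ J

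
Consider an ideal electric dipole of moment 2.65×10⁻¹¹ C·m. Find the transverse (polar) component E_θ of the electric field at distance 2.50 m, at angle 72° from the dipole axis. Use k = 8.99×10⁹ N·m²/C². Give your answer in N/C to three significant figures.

For a dipole, E_θ = (kp sinθ)/r³.
kp/r³ = (8.99×10⁹)(2.65×10⁻¹¹)/(2.50)³ = 0.01525 N/C.
E_θ = 0.01525·sin72° = 0.01450 N/C.

E_θ ≈ 0.0145 N/C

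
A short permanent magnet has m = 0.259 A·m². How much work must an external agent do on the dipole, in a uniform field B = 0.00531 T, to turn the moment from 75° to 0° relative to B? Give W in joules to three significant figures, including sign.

W ≈ -0.00102 J

W_ext = ΔU = −mB cosθ₂ + mB cosθ₁ = mB(cosθ₁ − cosθ₂).
W = (0.259)(0.00531)·(cos75° − cos0°) = (0.001375)·(-0.7412) = -0.001019 J.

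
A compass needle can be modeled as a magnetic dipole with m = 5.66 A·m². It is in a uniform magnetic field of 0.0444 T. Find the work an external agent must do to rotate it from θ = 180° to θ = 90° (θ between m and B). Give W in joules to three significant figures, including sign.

W ≈ -0.251 J

W_ext = ΔU = −mB cosθ₂ + mB cosθ₁ = mB(cosθ₁ − cosθ₂).
W = (5.66)(0.0444)·(cos180° − cos90°) = (0.2513)·(-1.0000) = -0.2513 J.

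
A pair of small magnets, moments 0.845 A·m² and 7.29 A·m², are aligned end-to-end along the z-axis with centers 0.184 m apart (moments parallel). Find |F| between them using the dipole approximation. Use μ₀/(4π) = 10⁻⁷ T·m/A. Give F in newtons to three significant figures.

On-axis B of dipole 1: B = (μ₀/4π)·2m₁/r³. Force on dipole 2: F = m₂·dB/dr.
dB/dr = −(μ₀/4π)·6m₁/r⁴, so |F| = (μ₀/4π)·6m₁m₂/r⁴.
F = 6(10⁻⁷)(0.845)(7.29)/(0.184)⁴ = 0.003225 N.

F ≈ 0.00322 N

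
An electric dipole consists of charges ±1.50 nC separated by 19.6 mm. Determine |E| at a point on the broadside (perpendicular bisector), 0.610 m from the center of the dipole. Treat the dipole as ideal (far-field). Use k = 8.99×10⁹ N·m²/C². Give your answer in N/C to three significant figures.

E ≈ 1.16 N/C

Dipole moment p = qd = (1.50×10⁻⁹ C)(0.0196 m) = 2.94×10⁻¹¹ C·m.
In the equatorial plane E = kp/r³.
E = (8.99×10⁹)(2.94×10⁻¹¹) / (0.610)³ = 1.164 N/C.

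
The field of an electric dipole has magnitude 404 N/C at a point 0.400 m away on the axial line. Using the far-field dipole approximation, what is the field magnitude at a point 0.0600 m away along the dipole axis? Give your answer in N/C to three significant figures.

E ≈ 1.20×10⁵ N/C

Dipole fields scale as 1/r³ in the far field; the geometry is the same at both points.
E₂ = E₁ · (r₁/r₂)³ = 404 · (0.400/0.0600)³.
(r₁/r₂)³ = (6.667)³ = 296.3.
E₂ ≈ 1.197×10⁵ N/C.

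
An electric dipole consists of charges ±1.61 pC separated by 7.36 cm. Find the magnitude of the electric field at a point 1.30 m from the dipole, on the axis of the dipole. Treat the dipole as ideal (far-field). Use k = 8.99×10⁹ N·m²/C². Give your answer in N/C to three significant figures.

E ≈ 9.70×10⁻⁴ N/C

Dipole moment p = qd = (1.61×10⁻¹² C)(0.0736 m) = 1.185×10⁻¹³ C·m.
On the dipole axis E = 2kp/r³.
E = 2·(8.99×10⁹)(1.185×10⁻¹³) / (1.30)³ = 9.698×10⁻⁴ N/C.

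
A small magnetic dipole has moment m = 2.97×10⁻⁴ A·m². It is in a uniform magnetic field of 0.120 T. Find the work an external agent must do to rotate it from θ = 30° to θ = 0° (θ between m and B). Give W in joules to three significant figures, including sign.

W_ext = ΔU = −mB cosθ₂ + mB cosθ₁ = mB(cosθ₁ − cosθ₂).
W = (2.97×10⁻⁴)(0.120)·(cos30° − cos0°) = (3.564×10⁻⁵)·(-0.1340) = -4.775×10⁻⁶ J.

W ≈ -4.77×10⁻⁶ J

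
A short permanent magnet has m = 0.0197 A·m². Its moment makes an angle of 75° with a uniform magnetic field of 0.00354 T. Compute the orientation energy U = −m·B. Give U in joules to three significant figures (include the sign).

U ≈ -1.80×10⁻⁵ J

U = −m·B = −mB cosθ.
U = −(0.0197)(0.00354)·cos75° = -1.805×10⁻⁵ J.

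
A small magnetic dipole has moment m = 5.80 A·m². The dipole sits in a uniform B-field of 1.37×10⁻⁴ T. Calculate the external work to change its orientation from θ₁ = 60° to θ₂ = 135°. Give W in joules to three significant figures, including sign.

W ≈ 9.59×10⁻⁴ J

W_ext = ΔU = −mB cosθ₂ + mB cosθ₁ = mB(cosθ₁ − cosθ₂).
W = (5.80)(1.37×10⁻⁴)·(cos60° − cos135°) = (7.946×10⁻⁴)·(+1.2071) = 9.592×10⁻⁴ J.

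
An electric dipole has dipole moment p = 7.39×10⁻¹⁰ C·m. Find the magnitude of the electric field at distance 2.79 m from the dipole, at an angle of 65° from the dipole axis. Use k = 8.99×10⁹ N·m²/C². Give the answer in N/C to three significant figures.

E ≈ 0.379 N/C

At angle θ the dipole field magnitude is E = (kp/r³)·√(1 + 3cos²θ).
kp/r³ = (8.99×10⁹)(7.39×10⁻¹⁰) / (2.79)³ = 0.3059 N/C.
√(1 + 3cos²65°) = √(1 + 3·0.1786) = √1.5358 ≈ 1.2393.
E ≈ 0.3059 × 1.239 = 0.3791 N/C.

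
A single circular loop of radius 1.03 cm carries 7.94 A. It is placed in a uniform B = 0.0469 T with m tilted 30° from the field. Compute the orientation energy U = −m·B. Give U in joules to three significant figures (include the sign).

Magnetic moment m = IA = Iπa² = (7.94)·π·(0.0103)² = 0.002646 A·m².
U = −m·B = −mB cosθ.
U = −(0.002646)(0.0469)·cos30° = -1.075×10⁻⁴ J.

U ≈ -1.07×10⁻⁴ J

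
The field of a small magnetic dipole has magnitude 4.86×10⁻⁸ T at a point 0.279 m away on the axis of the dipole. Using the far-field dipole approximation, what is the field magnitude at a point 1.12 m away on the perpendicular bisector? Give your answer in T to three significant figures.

Dipole fields scale as 1/r³ in the far field.
The axial field is twice the equatorial field at the same r, so the geometry factor is 1/2.
B₂ = B₁ · (1/2) · (r₁/r₂)³ = 4.86×10⁻⁸ · 0.5 · (0.279/1.12)³.
(r₁/r₂)³ = (0.2491)³ = 0.01546.
B₂ ≈ 3.756×10⁻¹⁰ T.

B ≈ 3.76×10⁻¹⁰ T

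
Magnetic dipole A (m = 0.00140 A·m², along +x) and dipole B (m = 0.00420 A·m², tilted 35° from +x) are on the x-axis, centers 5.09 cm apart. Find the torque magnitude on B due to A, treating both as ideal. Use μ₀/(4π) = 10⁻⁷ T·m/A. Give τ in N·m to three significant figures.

τ ≈ 5.11×10⁻⁹ N·m

Dipole B is on the axis of dipole A, so B₁ there is axial: B₁ = (μ₀/4π)·2m₁/r³ along +x.
B₁ = 2(10⁻⁷)(0.00140)/(0.0509)³ = 2.123×10⁻⁶ T.
τ = m₂ B₁ sinθ.
τ = (0.00420)(2.123×10⁻⁶)·sin35° = 5.115×10⁻⁹ N·m.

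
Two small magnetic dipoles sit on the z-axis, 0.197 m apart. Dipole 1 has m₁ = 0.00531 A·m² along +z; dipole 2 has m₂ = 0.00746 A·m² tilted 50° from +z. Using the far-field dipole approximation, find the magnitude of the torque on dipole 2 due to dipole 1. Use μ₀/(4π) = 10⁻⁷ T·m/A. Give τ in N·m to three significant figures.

τ ≈ 7.94×10⁻¹⁰ N·m

Dipole B is on the axis of dipole A, so B₁ there is axial: B₁ = (μ₀/4π)·2m₁/r³ along +z.
B₁ = 2(10⁻⁷)(0.00531)/(0.197)³ = 1.389×10⁻⁷ T.
τ = m₂ B₁ sinθ.
τ = (0.00746)(1.389×10⁻⁷)·sin50° = 7.938×10⁻¹⁰ N·m.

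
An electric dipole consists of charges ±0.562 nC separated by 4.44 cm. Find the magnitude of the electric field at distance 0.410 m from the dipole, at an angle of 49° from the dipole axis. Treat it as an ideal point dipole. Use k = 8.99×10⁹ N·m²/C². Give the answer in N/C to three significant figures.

Dipole moment p = qd = (5.62×10⁻¹⁰ C)(0.0444 m) = 2.495×10⁻¹¹ C·m.
At angle θ the dipole field magnitude is E = (kp/r³)·√(1 + 3cos²θ).
kp/r³ = (8.99×10⁹)(2.495×10⁻¹¹) / (0.410)³ = 3.254 N/C.
√(1 + 3cos²49°) = √(1 + 3·0.4304) = √2.2912 ≈ 1.5137.
E ≈ 3.254 × 1.514 = 4.926 N/C.

E ≈ 4.93 N/C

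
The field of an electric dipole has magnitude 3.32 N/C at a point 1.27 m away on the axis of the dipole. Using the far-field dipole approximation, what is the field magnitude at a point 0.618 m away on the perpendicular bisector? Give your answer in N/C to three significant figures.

Dipole fields scale as 1/r³ in the far field.
The axial field is twice the equatorial field at the same r, so the geometry factor is 1/2.
E₂ = E₁ · (1/2) · (r₁/r₂)³ = 3.32 · 0.5 · (1.27/0.618)³.
(r₁/r₂)³ = (2.055)³ = 8.679.
E₂ ≈ 14.41 N/C.

E ≈ 14.4 N/C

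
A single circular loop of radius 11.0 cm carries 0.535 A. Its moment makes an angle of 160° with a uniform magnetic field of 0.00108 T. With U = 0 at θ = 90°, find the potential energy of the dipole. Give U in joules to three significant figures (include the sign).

U ≈ 2.06×10⁻⁵ J

Magnetic moment m = IA = Iπa² = (0.535)·π·(0.110)² = 0.02034 A·m².
U = −m·B = −mB cosθ.
U = −(0.02034)(0.00108)·cos160° = 2.064×10⁻⁵ J.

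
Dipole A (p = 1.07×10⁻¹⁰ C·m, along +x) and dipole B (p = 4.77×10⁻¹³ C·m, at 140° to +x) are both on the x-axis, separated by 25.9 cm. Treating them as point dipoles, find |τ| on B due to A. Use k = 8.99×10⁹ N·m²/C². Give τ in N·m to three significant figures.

τ ≈ 3.40×10⁻¹¹ N·m

The second dipole sits on the axis of the first, so the field there is axial: E₁ = 2kp₁/r³ along +x.
E₁ = 2(8.99×10⁹)(1.07×10⁻¹⁰)/(0.259)³ = 110.7 N/C.
Torque on the second dipole: τ = p₂ E₁ sinθ.
τ = (4.77×10⁻¹³)(110.7)·sin140° = 3.395×10⁻¹¹ N·m.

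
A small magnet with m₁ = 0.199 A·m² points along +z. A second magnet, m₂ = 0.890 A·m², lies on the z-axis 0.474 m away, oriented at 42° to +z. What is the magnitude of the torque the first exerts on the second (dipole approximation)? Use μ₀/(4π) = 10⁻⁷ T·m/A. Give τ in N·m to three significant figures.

Dipole B is on the axis of dipole A, so B₁ there is axial: B₁ = (μ₀/4π)·2m₁/r³ along +z.
B₁ = 2(10⁻⁷)(0.199)/(0.474)³ = 3.737×10⁻⁷ T.
τ = m₂ B₁ sinθ.
τ = (0.890)(3.737×10⁻⁷)·sin42° = 2.226×10⁻⁷ N·m.

τ ≈ 2.23×10⁻⁷ N·m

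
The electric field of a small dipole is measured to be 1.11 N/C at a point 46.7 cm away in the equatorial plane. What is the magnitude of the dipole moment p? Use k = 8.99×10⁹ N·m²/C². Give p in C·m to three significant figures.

p ≈ 1.26×10⁻¹¹ C·m

In the equatorial plane E = kp/r³, so p = Er³/(k).
p = (1.11)·(0.467)³ / (8.99×10⁹) = 1.258×10⁻¹¹ C·m.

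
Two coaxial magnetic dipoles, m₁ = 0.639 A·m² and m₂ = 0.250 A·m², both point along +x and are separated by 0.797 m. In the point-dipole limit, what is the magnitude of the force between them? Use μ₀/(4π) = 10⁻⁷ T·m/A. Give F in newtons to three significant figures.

On-axis B of dipole 1: B = (μ₀/4π)·2m₁/r³. Force on dipole 2: F = m₂·dB/dr.
dB/dr = −(μ₀/4π)·6m₁/r⁴, so |F| = (μ₀/4π)·6m₁m₂/r⁴.
F = 6(10⁻⁷)(0.639)(0.250)/(0.797)⁴ = 2.376×10⁻⁷ N.

F ≈ 2.38×10⁻⁷ N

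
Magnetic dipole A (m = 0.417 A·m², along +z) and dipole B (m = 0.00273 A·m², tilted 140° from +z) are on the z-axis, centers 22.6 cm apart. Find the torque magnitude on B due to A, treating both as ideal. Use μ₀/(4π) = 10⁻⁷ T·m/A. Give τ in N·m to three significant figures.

Dipole B is on the axis of dipole A, so B₁ there is axial: B₁ = (μ₀/4π)·2m₁/r³ along +z.
B₁ = 2(10⁻⁷)(0.417)/(0.226)³ = 7.225×10⁻⁶ T.
τ = m₂ B₁ sinθ.
τ = (0.00273)(7.225×10⁻⁶)·sin140° = 1.268×10⁻⁸ N·m.

τ ≈ 1.27×10⁻⁸ N·m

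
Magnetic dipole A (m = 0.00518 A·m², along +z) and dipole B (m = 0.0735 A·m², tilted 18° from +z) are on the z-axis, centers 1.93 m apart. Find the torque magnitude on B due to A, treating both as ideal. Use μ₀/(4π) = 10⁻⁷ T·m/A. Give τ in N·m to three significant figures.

τ ≈ 3.27×10⁻¹² N·m

Dipole B is on the axis of dipole A, so B₁ there is axial: B₁ = (μ₀/4π)·2m₁/r³ along +z.
B₁ = 2(10⁻⁷)(0.00518)/(1.93)³ = 1.441×10⁻¹⁰ T.
τ = m₂ B₁ sinθ.
τ = (0.0735)(1.441×10⁻¹⁰)·sin18° = 3.273×10⁻¹² N·m.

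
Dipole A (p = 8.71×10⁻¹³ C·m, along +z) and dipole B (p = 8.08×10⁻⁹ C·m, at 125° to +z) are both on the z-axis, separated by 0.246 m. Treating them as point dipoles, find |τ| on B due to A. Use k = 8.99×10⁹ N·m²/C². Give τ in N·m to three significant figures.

The second dipole sits on the axis of the first, so the field there is axial: E₁ = 2kp₁/r³ along +z.
E₁ = 2(8.99×10⁹)(8.71×10⁻¹³)/(0.246)³ = 1.052 N/C.
Torque on the second dipole: τ = p₂ E₁ sinθ.
τ = (8.08×10⁻⁹)(1.052)·sin125° = 6.963×10⁻⁹ N·m.

τ ≈ 6.96×10⁻⁹ N·m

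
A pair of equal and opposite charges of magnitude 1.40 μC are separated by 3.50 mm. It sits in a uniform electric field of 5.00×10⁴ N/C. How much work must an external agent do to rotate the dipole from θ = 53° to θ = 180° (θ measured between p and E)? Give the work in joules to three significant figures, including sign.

W ≈ 3.92×10⁻⁴ J

Dipole moment p = qd = (1.40×10⁻⁶ C)(0.00350 m) = 4.90×10⁻⁹ C·m.
W_ext = ΔU = U(θ₂) − U(θ₁) = −pE cosθ₂ − (−pE cosθ₁) = pE(cosθ₁ − cosθ₂).
W = (4.90×10⁻⁹)(5.00×10⁴)·(cos53° − cos180°) = (2.450×10⁻⁴)·(+1.6018) = 3.924×10⁻⁴ J.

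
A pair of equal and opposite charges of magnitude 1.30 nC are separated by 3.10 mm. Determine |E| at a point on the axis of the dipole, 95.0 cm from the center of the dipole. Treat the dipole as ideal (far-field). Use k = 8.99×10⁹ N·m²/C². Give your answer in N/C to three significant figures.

Dipole moment p = qd = (1.30×10⁻⁹ C)(0.00310 m) = 4.03×10⁻¹² C·m.
On the dipole axis E = 2kp/r³.
E = 2·(8.99×10⁹)(4.03×10⁻¹²) / (0.950)³ = 0.08451 N/C.

E ≈ 0.0845 N/C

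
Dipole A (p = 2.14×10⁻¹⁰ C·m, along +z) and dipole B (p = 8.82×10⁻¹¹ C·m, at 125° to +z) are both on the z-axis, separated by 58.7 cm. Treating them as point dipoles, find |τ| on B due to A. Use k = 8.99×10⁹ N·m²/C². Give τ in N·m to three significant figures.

The second dipole sits on the axis of the first, so the field there is axial: E₁ = 2kp₁/r³ along +z.
E₁ = 2(8.99×10⁹)(2.14×10⁻¹⁰)/(0.587)³ = 19.02 N/C.
Torque on the second dipole: τ = p₂ E₁ sinθ.
τ = (8.82×10⁻¹¹)(19.02)·sin125° = 1.374×10⁻⁹ N·m.

τ ≈ 1.37×10⁻⁹ N·m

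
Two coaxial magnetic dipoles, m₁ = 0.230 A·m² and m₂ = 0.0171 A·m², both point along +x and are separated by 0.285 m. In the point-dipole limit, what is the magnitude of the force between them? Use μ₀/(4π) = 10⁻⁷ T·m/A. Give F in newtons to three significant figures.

F ≈ 3.58×10⁻⁷ N

On-axis B of dipole 1: B = (μ₀/4π)·2m₁/r³. Force on dipole 2: F = m₂·dB/dr.
dB/dr = −(μ₀/4π)·6m₁/r⁴, so |F| = (μ₀/4π)·6m₁m₂/r⁴.
F = 6(10⁻⁷)(0.230)(0.0171)/(0.285)⁴ = 3.577×10⁻⁷ N.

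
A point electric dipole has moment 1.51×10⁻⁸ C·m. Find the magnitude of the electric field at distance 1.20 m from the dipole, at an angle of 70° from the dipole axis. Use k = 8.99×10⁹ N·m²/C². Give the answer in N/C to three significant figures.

At angle θ the dipole field magnitude is E = (kp/r³)·√(1 + 3cos²θ).
kp/r³ = (8.99×10⁹)(1.51×10⁻⁸) / (1.20)³ = 78.56 N/C.
√(1 + 3cos²70°) = √(1 + 3·0.1170) = √1.3509 ≈ 1.1623.
E ≈ 78.56 × 1.162 = 91.31 N/C.

E ≈ 91.3 N/C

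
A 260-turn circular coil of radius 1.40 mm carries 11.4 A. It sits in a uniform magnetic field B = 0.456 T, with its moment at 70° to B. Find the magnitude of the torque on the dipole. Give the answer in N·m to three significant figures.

τ ≈ 0.00782 N·m

m = NIA = NIπa² = 260·(11.4)·π·(0.00140)² = 0.01825 A·m².
Torque on a magnetic dipole: τ = mB sinθ.
τ = (0.01825)(0.456)·sin70° = 0.007820 N·m.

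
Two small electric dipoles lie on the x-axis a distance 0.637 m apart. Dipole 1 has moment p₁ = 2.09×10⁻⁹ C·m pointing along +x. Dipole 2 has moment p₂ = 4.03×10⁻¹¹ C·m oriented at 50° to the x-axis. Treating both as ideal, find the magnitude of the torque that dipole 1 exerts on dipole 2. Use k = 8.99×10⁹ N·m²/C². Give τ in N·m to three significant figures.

The second dipole sits on the axis of the first, so the field there is axial: E₁ = 2kp₁/r³ along +x.
E₁ = 2(8.99×10⁹)(2.09×10⁻⁹)/(0.637)³ = 145.4 N/C.
Torque on the second dipole: τ = p₂ E₁ sinθ.
τ = (4.03×10⁻¹¹)(145.4)·sin50° = 4.488×10⁻⁹ N·m.

τ ≈ 4.49×10⁻⁹ N·m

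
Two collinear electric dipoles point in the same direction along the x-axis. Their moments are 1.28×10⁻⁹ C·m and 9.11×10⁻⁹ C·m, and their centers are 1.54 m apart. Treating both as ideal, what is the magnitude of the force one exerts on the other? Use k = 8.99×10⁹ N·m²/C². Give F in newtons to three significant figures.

On-axis field of dipole 1 at distance r: E = 2kp₁/r³. Force on dipole 2 is F = p₂·dE/dr (gradient along axis).
dE/dr = −6kp₁/r⁴, so |F| = 6kp₁p₂/r⁴ (attractive for aligned moments).
F = 6(8.99×10⁹)(1.28×10⁻⁹)(9.11×10⁻⁹)/(1.54)⁴ = 1.118×10⁻⁷ N.

F ≈ 1.12×10⁻⁷ N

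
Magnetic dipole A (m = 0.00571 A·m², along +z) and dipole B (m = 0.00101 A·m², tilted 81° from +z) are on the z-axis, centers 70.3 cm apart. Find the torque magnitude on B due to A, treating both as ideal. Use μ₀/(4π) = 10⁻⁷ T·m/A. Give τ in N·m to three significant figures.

Dipole B is on the axis of dipole A, so B₁ there is axial: B₁ = (μ₀/4π)·2m₁/r³ along +z.
B₁ = 2(10⁻⁷)(0.00571)/(0.703)³ = 3.287×10⁻⁹ T.
τ = m₂ B₁ sinθ.
τ = (0.00101)(3.287×10⁻⁹)·sin81° = 3.279×10⁻¹² N·m.

τ ≈ 3.28×10⁻¹² N·m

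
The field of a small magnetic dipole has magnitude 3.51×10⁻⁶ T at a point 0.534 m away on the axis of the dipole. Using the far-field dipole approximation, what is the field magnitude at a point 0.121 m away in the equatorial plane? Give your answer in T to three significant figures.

B ≈ 1.51×10⁻⁴ T

Dipole fields scale as 1/r³ in the far field.
The axial field is twice the equatorial field at the same r, so the geometry factor is 1/2.
B₂ = B₁ · (1/2) · (r₁/r₂)³ = 3.51×10⁻⁶ · 0.5 · (0.534/0.121)³.
(r₁/r₂)³ = (4.413)³ = 85.95.
B₂ ≈ 1.508×10⁻⁴ T.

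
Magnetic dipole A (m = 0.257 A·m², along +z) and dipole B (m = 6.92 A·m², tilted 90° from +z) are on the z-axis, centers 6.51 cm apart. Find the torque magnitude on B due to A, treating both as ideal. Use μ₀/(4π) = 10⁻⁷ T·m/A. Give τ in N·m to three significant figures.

τ ≈ 0.00129 N·m

Dipole B is on the axis of dipole A, so B₁ there is axial: B₁ = (μ₀/4π)·2m₁/r³ along +z.
B₁ = 2(10⁻⁷)(0.257)/(0.0651)³ = 1.863×10⁻⁴ T.
τ = m₂ B₁ sinθ.
τ = (6.92)(1.863×10⁻⁴)·sin90° = 0.001289 N·m.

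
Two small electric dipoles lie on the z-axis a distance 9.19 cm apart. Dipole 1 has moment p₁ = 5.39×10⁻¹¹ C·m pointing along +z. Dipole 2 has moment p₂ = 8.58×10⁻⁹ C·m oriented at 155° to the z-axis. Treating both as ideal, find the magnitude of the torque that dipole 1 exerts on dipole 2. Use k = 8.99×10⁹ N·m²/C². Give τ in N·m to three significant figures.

The second dipole sits on the axis of the first, so the field there is axial: E₁ = 2kp₁/r³ along +z.
E₁ = 2(8.99×10⁹)(5.39×10⁻¹¹)/(0.0919)³ = 1249 N/C.
Torque on the second dipole: τ = p₂ E₁ sinθ.
τ = (8.58×10⁻⁹)(1249)·sin155° = 4.528×10⁻⁶ N·m.

τ ≈ 4.53×10⁻⁶ N·m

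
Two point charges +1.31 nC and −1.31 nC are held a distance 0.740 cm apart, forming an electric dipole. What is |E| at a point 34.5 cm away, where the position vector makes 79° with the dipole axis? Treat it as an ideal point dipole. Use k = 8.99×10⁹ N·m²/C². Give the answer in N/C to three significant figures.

Dipole moment p = qd = (1.31×10⁻⁹ C)(0.00740 m) = 9.694×10⁻¹² C·m.
At angle θ the dipole field magnitude is E = (kp/r³)·√(1 + 3cos²θ).
kp/r³ = (8.99×10⁹)(9.694×10⁻¹²) / (0.345)³ = 2.122 N/C.
√(1 + 3cos²79°) = √(1 + 3·0.0364) = √1.1092 ≈ 1.0532.
E ≈ 2.122 × 1.053 = 2.235 N/C.

E ≈ 2.24 N/C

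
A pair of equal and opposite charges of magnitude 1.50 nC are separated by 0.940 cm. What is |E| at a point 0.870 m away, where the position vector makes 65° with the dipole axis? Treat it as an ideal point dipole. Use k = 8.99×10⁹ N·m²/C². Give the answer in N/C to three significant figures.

E ≈ 0.239 N/C

Dipole moment p = qd = (1.50×10⁻⁹ C)(0.00940 m) = 1.41×10⁻¹¹ C·m.
At angle θ the dipole field magnitude is E = (kp/r³)·√(1 + 3cos²θ).
kp/r³ = (8.99×10⁹)(1.41×10⁻¹¹) / (0.870)³ = 0.1925 N/C.
√(1 + 3cos²65°) = √(1 + 3·0.1786) = √1.5358 ≈ 1.2393.
E ≈ 0.1925 × 1.239 = 0.2386 N/C.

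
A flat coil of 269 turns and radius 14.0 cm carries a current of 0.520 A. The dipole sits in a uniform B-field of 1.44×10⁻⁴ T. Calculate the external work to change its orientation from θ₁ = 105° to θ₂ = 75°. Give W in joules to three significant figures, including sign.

W ≈ -6.42×10⁻⁴ J

m = NIA = NIπa² = 269·(0.520)·π·(0.140)² = 8.613 A·m².
W_ext = ΔU = −mB cosθ₂ + mB cosθ₁ = mB(cosθ₁ − cosθ₂).
W = (8.613)(1.44×10⁻⁴)·(cos105° − cos75°) = (0.001240)·(-0.5176) = -6.420×10⁻⁴ J.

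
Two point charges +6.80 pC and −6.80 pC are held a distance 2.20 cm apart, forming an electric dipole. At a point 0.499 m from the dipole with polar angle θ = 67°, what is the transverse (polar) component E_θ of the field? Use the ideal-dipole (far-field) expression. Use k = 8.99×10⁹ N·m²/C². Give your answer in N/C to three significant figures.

Dipole moment p = qd = (6.80×10⁻¹² C)(0.0220 m) = 1.496×10⁻¹³ C·m.
For a dipole, E_θ = (kp sinθ)/r³.
kp/r³ = (8.99×10⁹)(1.496×10⁻¹³)/(0.499)³ = 0.01082 N/C.
E_θ = 0.01082·sin67° = 0.009964 N/C.

E_θ ≈ 0.00996 N/C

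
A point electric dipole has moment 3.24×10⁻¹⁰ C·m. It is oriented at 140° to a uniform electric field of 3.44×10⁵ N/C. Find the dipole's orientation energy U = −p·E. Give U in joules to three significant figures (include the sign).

U ≈ 8.54×10⁻⁵ J

U = −p·E = −pE cosθ.
U = −(3.24×10⁻¹⁰)(3.44×10⁵)·cos140° = 8.538×10⁻⁵ J.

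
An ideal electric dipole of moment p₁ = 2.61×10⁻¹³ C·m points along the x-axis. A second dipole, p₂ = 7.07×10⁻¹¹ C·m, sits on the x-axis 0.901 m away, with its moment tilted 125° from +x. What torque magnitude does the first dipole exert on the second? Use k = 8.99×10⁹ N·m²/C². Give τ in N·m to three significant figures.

The second dipole sits on the axis of the first, so the field there is axial: E₁ = 2kp₁/r³ along +x.
E₁ = 2(8.99×10⁹)(2.61×10⁻¹³)/(0.901)³ = 0.006416 N/C.
Torque on the second dipole: τ = p₂ E₁ sinθ.
τ = (7.07×10⁻¹¹)(0.006416)·sin125° = 3.716×10⁻¹³ N·m.

τ ≈ 3.72×10⁻¹³ N·m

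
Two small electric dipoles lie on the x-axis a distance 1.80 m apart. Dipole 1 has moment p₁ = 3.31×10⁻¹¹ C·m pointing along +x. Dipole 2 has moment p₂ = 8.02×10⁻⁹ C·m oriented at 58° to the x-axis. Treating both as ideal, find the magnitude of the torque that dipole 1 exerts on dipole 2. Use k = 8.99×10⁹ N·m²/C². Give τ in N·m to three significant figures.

τ ≈ 6.94×10⁻¹⁰ N·m

The second dipole sits on the axis of the first, so the field there is axial: E₁ = 2kp₁/r³ along +x.
E₁ = 2(8.99×10⁹)(3.31×10⁻¹¹)/(1.80)³ = 0.1020 N/C.
Torque on the second dipole: τ = p₂ E₁ sinθ.
τ = (8.02×10⁻⁹)(0.1020)·sin58° = 6.941×10⁻¹⁰ N·m.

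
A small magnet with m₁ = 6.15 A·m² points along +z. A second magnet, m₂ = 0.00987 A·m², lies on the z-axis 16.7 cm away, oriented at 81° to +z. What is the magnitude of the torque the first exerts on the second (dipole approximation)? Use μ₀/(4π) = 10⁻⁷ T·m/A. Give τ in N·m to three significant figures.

Dipole B is on the axis of dipole A, so B₁ there is axial: B₁ = (μ₀/4π)·2m₁/r³ along +z.
B₁ = 2(10⁻⁷)(6.15)/(0.167)³ = 2.641×10⁻⁴ T.
τ = m₂ B₁ sinθ.
τ = (0.00987)(2.641×10⁻⁴)·sin81° = 2.574×10⁻⁶ N·m.

τ ≈ 2.57×10⁻⁶ N·m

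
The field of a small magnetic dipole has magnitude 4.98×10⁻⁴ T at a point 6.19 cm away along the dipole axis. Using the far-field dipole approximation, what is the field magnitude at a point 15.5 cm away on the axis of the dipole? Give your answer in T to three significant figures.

Dipole fields scale as 1/r³ in the far field; the geometry is the same at both points.
B₂ = B₁ · (r₁/r₂)³ = 4.98×10⁻⁴ · (6.19/15.5)³.
(r₁/r₂)³ = (0.3994)³ = 0.06369.
B₂ ≈ 3.172×10⁻⁵ T.

B ≈ 3.17×10⁻⁵ T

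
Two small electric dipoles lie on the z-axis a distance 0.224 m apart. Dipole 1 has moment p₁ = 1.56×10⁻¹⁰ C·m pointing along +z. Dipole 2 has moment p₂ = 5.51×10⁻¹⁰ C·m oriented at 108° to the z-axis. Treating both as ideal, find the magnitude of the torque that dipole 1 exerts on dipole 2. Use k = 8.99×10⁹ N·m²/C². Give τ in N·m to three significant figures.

τ ≈ 1.31×10⁻⁷ N·m

The second dipole sits on the axis of the first, so the field there is axial: E₁ = 2kp₁/r³ along +z.
E₁ = 2(8.99×10⁹)(1.56×10⁻¹⁰)/(0.224)³ = 249.6 N/C.
Torque on the second dipole: τ = p₂ E₁ sinθ.
τ = (5.51×10⁻¹⁰)(249.6)·sin108° = 1.308×10⁻⁷ N·m.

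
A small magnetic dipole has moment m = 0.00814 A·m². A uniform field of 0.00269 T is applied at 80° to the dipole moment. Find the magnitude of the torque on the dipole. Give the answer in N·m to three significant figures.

Torque on a magnetic dipole: τ = mB sinθ.
τ = (0.00814)(0.00269)·sin80° = 2.156×10⁻⁵ N·m.

τ ≈ 2.16×10⁻⁵ N·m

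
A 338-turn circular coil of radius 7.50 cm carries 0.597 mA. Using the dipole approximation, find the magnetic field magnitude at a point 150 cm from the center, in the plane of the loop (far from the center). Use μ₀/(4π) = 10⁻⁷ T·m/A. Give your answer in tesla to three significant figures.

B ≈ 1.06×10⁻¹⁰ T

m = NIA = NIπa² = 338·(5.97×10⁻⁴)·π·(0.0750)² = 0.003566 A·m².
In the equatorial plane B = (μ₀/4π)·m/r³ (half the axial value).
B = (10⁻⁷)·(0.003566) / (1.50)³ = 1.057×10⁻¹⁰ T.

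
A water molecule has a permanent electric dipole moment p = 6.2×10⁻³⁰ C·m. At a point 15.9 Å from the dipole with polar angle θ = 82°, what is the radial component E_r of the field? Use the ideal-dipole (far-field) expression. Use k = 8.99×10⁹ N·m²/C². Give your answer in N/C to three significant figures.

E_r ≈ 3.86×10⁶ N/C

For a dipole, E_r = (2kp cosθ)/r³.
kp/r³ = (8.99×10⁹)(6.20×10⁻³⁰)/(1.59×10⁻⁹)³ = 1.387×10⁷ N/C.
E_r = 2·1.387×10⁷·cos82° = 3.860×10⁶ N/C.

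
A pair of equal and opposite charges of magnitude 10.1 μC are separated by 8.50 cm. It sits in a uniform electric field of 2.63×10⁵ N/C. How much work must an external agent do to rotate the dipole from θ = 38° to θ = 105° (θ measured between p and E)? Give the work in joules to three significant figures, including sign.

Dipole moment p = qd = (1.01×10⁻⁵ C)(0.0850 m) = 8.585×10⁻⁷ C·m.
W_ext = ΔU = U(θ₂) − U(θ₁) = −pE cosθ₂ − (−pE cosθ₁) = pE(cosθ₁ − cosθ₂).
W = (8.585×10⁻⁷)(2.63×10⁵)·(cos38° − cos105°) = (0.2258)·(+1.0468) = 0.2364 J.

W ≈ 0.236 J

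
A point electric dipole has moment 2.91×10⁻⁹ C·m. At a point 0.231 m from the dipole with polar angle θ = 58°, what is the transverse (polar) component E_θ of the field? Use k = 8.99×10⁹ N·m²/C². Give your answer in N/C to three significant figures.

For a dipole, E_θ = (kp sinθ)/r³.
kp/r³ = (8.99×10⁹)(2.91×10⁻⁹)/(0.231)³ = 2122 N/C.
E_θ = 2122·sin58° = 1800 N/C.

E_θ ≈ 1800 N/C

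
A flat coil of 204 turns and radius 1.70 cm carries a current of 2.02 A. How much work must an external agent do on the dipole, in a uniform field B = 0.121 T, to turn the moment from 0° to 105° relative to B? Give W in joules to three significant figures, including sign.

m = NIA = NIπa² = 204·(2.02)·π·(0.0170)² = 0.3741 A·m².
W_ext = ΔU = −mB cosθ₂ + mB cosθ₁ = mB(cosθ₁ − cosθ₂).
W = (0.3741)(0.121)·(cos0° − cos105°) = (0.04527)·(+1.2588) = 0.05698 J.

W ≈ 0.0570 J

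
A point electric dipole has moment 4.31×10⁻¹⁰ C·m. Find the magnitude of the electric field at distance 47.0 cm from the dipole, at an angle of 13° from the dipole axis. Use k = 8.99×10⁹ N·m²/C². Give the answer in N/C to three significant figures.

E ≈ 73.2 N/C

At angle θ the dipole field magnitude is E = (kp/r³)·√(1 + 3cos²θ).
kp/r³ = (8.99×10⁹)(4.31×10⁻¹⁰) / (0.470)³ = 37.32 N/C.
√(1 + 3cos²13°) = √(1 + 3·0.9494) = √3.8482 ≈ 1.9617.
E ≈ 37.32 × 1.962 = 73.21 N/C.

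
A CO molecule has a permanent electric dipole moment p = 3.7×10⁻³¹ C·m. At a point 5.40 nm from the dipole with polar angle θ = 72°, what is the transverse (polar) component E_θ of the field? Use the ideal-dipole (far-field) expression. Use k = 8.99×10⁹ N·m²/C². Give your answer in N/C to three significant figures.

E_θ ≈ 2.01×10⁴ N/C

For a dipole, E_θ = (kp sinθ)/r³.
kp/r³ = (8.99×10⁹)(3.70×10⁻³¹)/(5.40×10⁻⁹)³ = 2.112×10⁴ N/C.
E_θ = 2.112×10⁴·sin72° = 2.009×10⁴ N/C.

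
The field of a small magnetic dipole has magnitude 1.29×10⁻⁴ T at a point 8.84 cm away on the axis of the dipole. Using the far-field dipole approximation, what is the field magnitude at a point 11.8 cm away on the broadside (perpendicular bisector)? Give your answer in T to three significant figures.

B ≈ 2.71×10⁻⁵ T

Dipole fields scale as 1/r³ in the far field.
The axial field is twice the equatorial field at the same r, so the geometry factor is 1/2.
B₂ = B₁ · (1/2) · (r₁/r₂)³ = 1.29×10⁻⁴ · 0.5 · (8.84/11.8)³.
(r₁/r₂)³ = (0.7492)³ = 0.4204.
B₂ ≈ 2.712×10⁻⁵ T.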